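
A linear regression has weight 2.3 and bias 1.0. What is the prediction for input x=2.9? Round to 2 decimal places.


y = 2.3 * 2.9 + (1.0)
= 6.67 + (1.0)
= 7.67

7.67


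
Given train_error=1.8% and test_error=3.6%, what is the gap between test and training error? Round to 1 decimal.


Generalization gap = test_error - train_error
= 3.6 - 1.8
= 1.8%
A small gap suggests good generalization.

1.8


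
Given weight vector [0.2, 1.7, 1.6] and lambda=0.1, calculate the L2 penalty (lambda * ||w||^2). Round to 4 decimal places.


Squaring each weight:
0.2^2 = 0.04
1.7^2 = 2.89
1.6^2 = 2.56
Sum of squares = 5.49
Penalty = 0.1 * 5.49 = 0.5490

0.5490


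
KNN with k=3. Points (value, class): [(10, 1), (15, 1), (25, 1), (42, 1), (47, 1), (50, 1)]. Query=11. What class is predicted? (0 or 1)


Distances from query 11:
Point 10 (class 1): distance = 1
Point 15 (class 1): distance = 4
Point 25 (class 1): distance = 14
K=3 nearest neighbors: classes = [1, 1, 1]
Votes for class 1: 3 / 3
Majority vote => class 1

1


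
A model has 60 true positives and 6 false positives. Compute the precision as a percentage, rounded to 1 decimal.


Precision = TP / (TP + FP) * 100
= 60 / (60 + 6)
= 60 / 66
= 0.9091
= 90.9%

90.9


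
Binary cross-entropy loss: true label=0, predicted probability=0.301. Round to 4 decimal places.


For y=0: Loss = -log(1-p)
= -log(1 - 0.301)
= -log(0.699)
= -(-0.3581)
= 0.3581

0.3581


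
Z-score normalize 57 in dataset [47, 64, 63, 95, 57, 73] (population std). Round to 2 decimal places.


Mean = (47 + 64 + 63 + 95 + 57 + 73) / 6 = 66.5
Variance = sum((x_i - mean)^2) / n = 223.9167
Std = sqrt(223.9167) = 14.9638
Z = (x - mean) / std
= (57 - 66.5) / 14.9638
= -9.5 / 14.9638
= -0.63

-0.63


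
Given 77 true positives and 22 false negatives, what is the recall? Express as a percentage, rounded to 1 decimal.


Recall = TP / (TP + FN) * 100
= 77 / (77 + 22)
= 77 / 99
= 0.7778
= 77.8%

77.8


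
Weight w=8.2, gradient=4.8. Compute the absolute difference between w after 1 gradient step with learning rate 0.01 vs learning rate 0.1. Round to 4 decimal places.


With lr=0.01: w_new = 8.2 - 0.01 * 4.8 = 8.152
With lr=0.1: w_new = 8.2 - 0.1 * 4.8 = 7.72
Absolute difference = |8.152 - 7.72|
= 0.4320

0.4320


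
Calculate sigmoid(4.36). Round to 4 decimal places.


sigmoid(z) = 1 / (1 + exp(-z))
exp(-(4.36)) = exp(-4.36) = 0.0128
1 + 0.0128 = 1.0128
1 / 1.0128 = 0.9874

0.9874


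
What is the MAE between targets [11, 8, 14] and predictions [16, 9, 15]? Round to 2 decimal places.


Absolute errors: [5, 1, 1]
Sum of absolute errors = 7
MAE = 7 / 3 = 2.33

2.33


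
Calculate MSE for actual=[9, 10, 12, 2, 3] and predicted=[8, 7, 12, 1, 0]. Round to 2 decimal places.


Differences: [1, 3, 0, 1, 3]
Squared errors: [1, 9, 0, 1, 9]
Sum of squared errors = 20
MSE = 20 / 5 = 4.00

4.00


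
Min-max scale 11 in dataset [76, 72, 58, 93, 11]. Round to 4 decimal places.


Min = 11, Max = 93
Range = 93 - 11 = 82
Scaled = (x - min) / (max - min)
= (11 - 11) / 82
= 0 / 82
= 0.0000

0.0000


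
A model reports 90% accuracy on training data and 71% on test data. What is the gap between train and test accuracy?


Gap = train_accuracy - test_accuracy
= 90 - 71
= 19%
This gap suggests the model is overfitting.

19


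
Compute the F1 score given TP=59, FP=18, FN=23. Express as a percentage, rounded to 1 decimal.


Precision = TP / (TP + FP) = 59 / 77 = 0.7662
Recall = TP / (TP + FN) = 59 / 82 = 0.7195
F1 = 2 * P * R / (P + R)
= 2 * 0.7662 * 0.7195 / (0.7662 + 0.7195)
= 1.1026 / 1.4857
= 0.7421
As percentage: 74.2%

74.2


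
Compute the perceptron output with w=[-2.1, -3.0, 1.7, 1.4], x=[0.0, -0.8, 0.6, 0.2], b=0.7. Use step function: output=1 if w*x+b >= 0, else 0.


z = w . x + b
= -2.1*0.0 + -3.0*-0.8 + 1.7*0.6 + 1.4*0.2 + 0.7
= -0.0 + 2.4 + 1.02 + 0.28 + 0.7
= 3.7 + 0.7
= 4.4
Since z = 4.4 >= 0, output = 1

1


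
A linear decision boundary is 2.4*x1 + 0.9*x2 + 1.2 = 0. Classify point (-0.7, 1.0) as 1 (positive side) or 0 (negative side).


Compute 2.4 * -0.7 + 0.9 * 1.0 + 1.2
= -1.68 + 0.9 + 1.2
= 0.42
Since 0.42 >= 0, the point is on the positive side.

1


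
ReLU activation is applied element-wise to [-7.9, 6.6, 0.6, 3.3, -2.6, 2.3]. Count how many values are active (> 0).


ReLU(x) = max(0, x) for each element:
ReLU(-7.9) = 0
ReLU(6.6) = 6.6
ReLU(0.6) = 0.6
ReLU(3.3) = 3.3
ReLU(-2.6) = 0
ReLU(2.3) = 2.3
Active neurons (>0): 4

4


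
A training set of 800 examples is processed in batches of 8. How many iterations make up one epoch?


Iterations per epoch = dataset_size / batch_size
= 800 / 8
= 100

100


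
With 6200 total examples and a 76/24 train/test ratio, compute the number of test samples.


Train samples = 6200 * 76% = 4712
Test samples = 6200 - 4712
= 1488

1488


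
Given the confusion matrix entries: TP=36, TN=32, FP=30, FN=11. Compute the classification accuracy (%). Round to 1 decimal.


Accuracy = (TP + TN) / (TP + TN + FP + FN) * 100
= (36 + 32) / (36 + 32 + 30 + 11)
= 68 / 109
= 0.6239
= 62.4%

62.4


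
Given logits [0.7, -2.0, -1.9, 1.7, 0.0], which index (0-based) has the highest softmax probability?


Softmax is a monotonic transformation, so it preserves the argmax.
We need to find the index of the maximum logit.
Index 0: 0.7
Index 1: -2.0
Index 2: -1.9
Index 3: 1.7
Index 4: 0.0
Maximum logit = 1.7 at index 3

3


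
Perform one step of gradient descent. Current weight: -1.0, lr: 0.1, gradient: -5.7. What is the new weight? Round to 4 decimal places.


w_new = w_old - lr * gradient
= -1.0 - 0.1 * -5.7
= -1.0 - (-0.57)
= -0.4300

-0.4300


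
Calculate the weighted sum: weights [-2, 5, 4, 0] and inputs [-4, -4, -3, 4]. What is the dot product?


Element-wise products:
-2 * -4 = 8
5 * -4 = -20
4 * -3 = -12
0 * 4 = 0
Sum = 8 + -20 + -12 + 0
= -24

-24


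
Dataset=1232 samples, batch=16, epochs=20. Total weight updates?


Iterations per epoch = 1232 / 16 = 77
Total updates = iterations_per_epoch * epochs
= 77 * 20
= 1540

1540


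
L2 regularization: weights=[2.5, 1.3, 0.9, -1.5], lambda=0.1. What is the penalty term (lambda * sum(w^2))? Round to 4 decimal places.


Squaring each weight:
2.5^2 = 6.25
1.3^2 = 1.69
0.9^2 = 0.81
(-1.5)^2 = 2.25
Sum of squares = 11.0
Penalty = 0.1 * 11.0 = 1.1000

1.1000


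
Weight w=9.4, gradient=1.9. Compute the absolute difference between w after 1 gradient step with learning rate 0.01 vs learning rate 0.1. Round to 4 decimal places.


With lr=0.01: w_new = 9.4 - 0.01 * 1.9 = 9.381
With lr=0.1: w_new = 9.4 - 0.1 * 1.9 = 9.21
Absolute difference = |9.381 - 9.21|
= 0.1710

0.1710


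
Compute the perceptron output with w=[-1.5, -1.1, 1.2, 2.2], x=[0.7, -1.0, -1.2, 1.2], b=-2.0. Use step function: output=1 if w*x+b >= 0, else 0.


z = w . x + b
= -1.5*0.7 + -1.1*-1.0 + 1.2*-1.2 + 2.2*1.2 + -2.0
= -1.05 + 1.1 + -1.44 + 2.64 + -2.0
= 1.25 + -2.0
= -0.75
Since z = -0.75 < 0, output = 0

0


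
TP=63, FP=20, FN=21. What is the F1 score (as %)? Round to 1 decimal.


Precision = TP / (TP + FP) = 63 / 83 = 0.759
Recall = TP / (TP + FN) = 63 / 84 = 0.75
F1 = 2 * P * R / (P + R)
= 2 * 0.759 * 0.75 / (0.759 + 0.75)
= 1.1386 / 1.509
= 0.7545
As percentage: 75.4%

75.4


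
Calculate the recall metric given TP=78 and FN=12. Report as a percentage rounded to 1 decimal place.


Recall = TP / (TP + FN) * 100
= 78 / (78 + 12)
= 78 / 90
= 0.8667
= 86.7%

86.7


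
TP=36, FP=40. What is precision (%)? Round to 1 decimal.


Precision = TP / (TP + FP) * 100
= 36 / (36 + 40)
= 36 / 76
= 0.4737
= 47.4%

47.4


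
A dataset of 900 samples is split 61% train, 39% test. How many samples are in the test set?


Train samples = 900 * 61% = 549
Test samples = 900 - 549
= 351

351


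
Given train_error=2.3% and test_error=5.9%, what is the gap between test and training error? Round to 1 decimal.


Generalization gap = test_error - train_error
= 5.9 - 2.3
= 3.6%
A moderate gap.

3.6


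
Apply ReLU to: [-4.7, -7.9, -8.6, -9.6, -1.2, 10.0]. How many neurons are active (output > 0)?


ReLU(x) = max(0, x) for each element:
ReLU(-4.7) = 0
ReLU(-7.9) = 0
ReLU(-8.6) = 0
ReLU(-9.6) = 0
ReLU(-1.2) = 0
ReLU(10.0) = 10.0
Active neurons (>0): 1

1


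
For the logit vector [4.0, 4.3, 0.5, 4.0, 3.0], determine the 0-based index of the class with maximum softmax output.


Softmax is a monotonic transformation, so it preserves the argmax.
We need to find the index of the maximum logit.
Index 0: 4.0
Index 1: 4.3
Index 2: 0.5
Index 3: 4.0
Index 4: 3.0
Maximum logit = 4.3 at index 1

1


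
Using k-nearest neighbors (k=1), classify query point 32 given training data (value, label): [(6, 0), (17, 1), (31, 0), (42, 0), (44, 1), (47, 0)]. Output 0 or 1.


Distances from query 32:
Point 31 (class 0): distance = 1
K=1 nearest neighbors: classes = [0]
Votes for class 1: 0 / 1
Majority vote => class 0

0


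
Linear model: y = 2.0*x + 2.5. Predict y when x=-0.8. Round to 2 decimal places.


y = 2.0 * -0.8 + (2.5)
= -1.6 + (2.5)
= 0.90

0.90


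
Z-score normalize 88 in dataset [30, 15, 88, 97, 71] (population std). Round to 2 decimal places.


Mean = (30 + 15 + 88 + 97 + 71) / 5 = 60.2
Variance = sum((x_i - mean)^2) / n = 1039.76
Std = sqrt(1039.76) = 32.2453
Z = (x - mean) / std
= (88 - 60.2) / 32.2453
= 27.8 / 32.2453
= 0.86

0.86


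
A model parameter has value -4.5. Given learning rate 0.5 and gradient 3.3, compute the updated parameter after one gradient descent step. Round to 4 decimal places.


w_new = w_old - lr * gradient
= -4.5 - 0.5 * 3.3
= -4.5 - (1.65)
= -6.1500

-6.1500


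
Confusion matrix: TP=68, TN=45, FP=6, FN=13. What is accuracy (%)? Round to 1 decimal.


Accuracy = (TP + TN) / (TP + TN + FP + FN) * 100
= (68 + 45) / (68 + 45 + 6 + 13)
= 113 / 132
= 0.8561
= 85.6%

85.6


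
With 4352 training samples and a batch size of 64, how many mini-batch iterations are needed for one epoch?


Iterations per epoch = dataset_size / batch_size
= 4352 / 64
= 68

68


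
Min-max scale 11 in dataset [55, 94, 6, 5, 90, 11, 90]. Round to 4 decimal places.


Min = 5, Max = 94
Range = 94 - 5 = 89
Scaled = (x - min) / (max - min)
= (11 - 5) / 89
= 6 / 89
= 0.0674

0.0674


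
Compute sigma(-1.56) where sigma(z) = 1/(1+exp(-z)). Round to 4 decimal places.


sigmoid(z) = 1 / (1 + exp(-z))
exp(-(-1.56)) = exp(1.56) = 4.7588
1 + 4.7588 = 5.7588
1 / 5.7588 = 0.1736

0.1736


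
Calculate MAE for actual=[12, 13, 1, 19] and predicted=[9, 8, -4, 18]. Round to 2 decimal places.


Absolute errors: [3, 5, 5, 1]
Sum of absolute errors = 14
MAE = 14 / 4 = 3.50

3.50


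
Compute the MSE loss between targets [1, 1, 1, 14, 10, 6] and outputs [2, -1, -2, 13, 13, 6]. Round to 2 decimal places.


Differences: [-1, 2, 3, 1, -3, 0]
Squared errors: [1, 4, 9, 1, 9, 0]
Sum of squared errors = 24
MSE = 24 / 6 = 4.00

4.00


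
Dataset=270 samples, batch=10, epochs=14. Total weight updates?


Iterations per epoch = 270 / 10 = 27
Total updates = iterations_per_epoch * epochs
= 27 * 14
= 378

378


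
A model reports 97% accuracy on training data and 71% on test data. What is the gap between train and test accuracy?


Gap = train_accuracy - test_accuracy
= 97 - 71
= 26%
This large gap strongly indicates overfitting.

26


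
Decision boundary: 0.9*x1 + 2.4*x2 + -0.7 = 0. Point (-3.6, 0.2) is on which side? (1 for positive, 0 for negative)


Compute 0.9 * -3.6 + 2.4 * 0.2 + -0.7
= -3.24 + 0.48 + -0.7
= -3.46
Since -3.46 < 0, the point is on the negative side.

0


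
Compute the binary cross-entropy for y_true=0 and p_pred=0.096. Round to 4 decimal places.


For y=0: Loss = -log(1-p)
= -log(1 - 0.096)
= -log(0.904)
= -(-0.1009)
= 0.1009

0.1009


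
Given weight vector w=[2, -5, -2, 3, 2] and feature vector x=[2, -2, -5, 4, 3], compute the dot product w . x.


Element-wise products:
2 * 2 = 4
-5 * -2 = 10
-2 * -5 = 10
3 * 4 = 12
2 * 3 = 6
Sum = 4 + 10 + 10 + 12 + 6
= 42

42


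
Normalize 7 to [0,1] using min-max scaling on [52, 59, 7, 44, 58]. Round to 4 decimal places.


Min = 7, Max = 59
Range = 59 - 7 = 52
Scaled = (x - min) / (max - min)
= (7 - 7) / 52
= 0 / 52
= 0.0000

0.0000


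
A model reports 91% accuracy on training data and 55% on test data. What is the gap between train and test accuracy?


Gap = train_accuracy - test_accuracy
= 91 - 55
= 36%
This large gap strongly indicates overfitting.

36


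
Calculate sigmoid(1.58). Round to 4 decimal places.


sigmoid(z) = 1 / (1 + exp(-z))
exp(-(1.58)) = exp(-1.58) = 0.206
1 + 0.206 = 1.206
1 / 1.206 = 0.8292

0.8292


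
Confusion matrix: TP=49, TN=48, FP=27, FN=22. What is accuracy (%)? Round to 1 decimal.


Accuracy = (TP + TN) / (TP + TN + FP + FN) * 100
= (49 + 48) / (49 + 48 + 27 + 22)
= 97 / 146
= 0.6644
= 66.4%

66.4


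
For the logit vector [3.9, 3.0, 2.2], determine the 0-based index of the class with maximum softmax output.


Softmax is a monotonic transformation, so it preserves the argmax.
We need to find the index of the maximum logit.
Index 0: 3.9
Index 1: 3.0
Index 2: 2.2
Maximum logit = 3.9 at index 0

0


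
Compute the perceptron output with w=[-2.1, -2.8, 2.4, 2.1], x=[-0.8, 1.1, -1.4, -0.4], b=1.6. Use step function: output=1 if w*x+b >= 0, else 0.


z = w . x + b
= -2.1*-0.8 + -2.8*1.1 + 2.4*-1.4 + 2.1*-0.4 + 1.6
= 1.68 + -3.08 + -3.36 + -0.84 + 1.6
= -5.6 + 1.6
= -4.0
Since z = -4.0 < 0, output = 0

0


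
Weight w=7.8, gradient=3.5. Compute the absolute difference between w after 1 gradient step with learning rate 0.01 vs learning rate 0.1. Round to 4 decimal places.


With lr=0.01: w_new = 7.8 - 0.01 * 3.5 = 7.765
With lr=0.1: w_new = 7.8 - 0.1 * 3.5 = 7.45
Absolute difference = |7.765 - 7.45|
= 0.3150

0.3150


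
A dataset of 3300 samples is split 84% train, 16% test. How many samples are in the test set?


Train samples = 3300 * 84% = 2772
Test samples = 3300 - 2772
= 528

528


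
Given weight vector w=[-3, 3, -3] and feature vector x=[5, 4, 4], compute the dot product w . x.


Element-wise products:
-3 * 5 = -15
3 * 4 = 12
-3 * 4 = -12
Sum = -15 + 12 + -12
= -15

-15


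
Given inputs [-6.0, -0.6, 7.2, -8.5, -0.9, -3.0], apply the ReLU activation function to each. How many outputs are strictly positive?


ReLU(x) = max(0, x) for each element:
ReLU(-6.0) = 0
ReLU(-0.6) = 0
ReLU(7.2) = 7.2
ReLU(-8.5) = 0
ReLU(-0.9) = 0
ReLU(-3.0) = 0
Active neurons (>0): 1

1


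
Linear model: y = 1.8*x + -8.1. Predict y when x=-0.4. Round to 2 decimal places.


y = 1.8 * -0.4 + (-8.1)
= -0.72 + (-8.1)
= -8.82

-8.82


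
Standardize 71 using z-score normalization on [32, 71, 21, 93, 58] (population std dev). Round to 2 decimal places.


Mean = (32 + 71 + 21 + 93 + 58) / 5 = 55.0
Variance = sum((x_i - mean)^2) / n = 678.8
Std = sqrt(678.8) = 26.0538
Z = (x - mean) / std
= (71 - 55.0) / 26.0538
= 16.0 / 26.0538
= 0.61

0.61


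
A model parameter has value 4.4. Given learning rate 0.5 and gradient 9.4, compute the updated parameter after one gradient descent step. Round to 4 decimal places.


w_new = w_old - lr * gradient
= 4.4 - 0.5 * 9.4
= 4.4 - (4.7)
= -0.3000

-0.3000


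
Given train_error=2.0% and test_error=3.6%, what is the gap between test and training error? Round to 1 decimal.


Generalization gap = test_error - train_error
= 3.6 - 2.0
= 1.6%
A small gap suggests good generalization.

1.6


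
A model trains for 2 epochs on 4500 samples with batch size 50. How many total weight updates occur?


Iterations per epoch = 4500 / 50 = 90
Total updates = iterations_per_epoch * epochs
= 90 * 2
= 180

180


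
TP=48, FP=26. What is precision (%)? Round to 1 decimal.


Precision = TP / (TP + FP) * 100
= 48 / (48 + 26)
= 48 / 74
= 0.6486
= 64.9%

64.9


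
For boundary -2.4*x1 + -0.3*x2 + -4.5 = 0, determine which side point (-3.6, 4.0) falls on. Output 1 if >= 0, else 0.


Compute -2.4 * -3.6 + -0.3 * 4.0 + -4.5
= 8.64 + -1.2 + -4.5
= 2.94
Since 2.94 >= 0, the point is on the positive side.

1


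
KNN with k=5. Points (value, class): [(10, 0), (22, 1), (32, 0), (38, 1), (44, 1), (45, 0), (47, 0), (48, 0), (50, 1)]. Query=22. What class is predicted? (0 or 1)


Distances from query 22:
Point 22 (class 1): distance = 0
Point 32 (class 0): distance = 10
Point 10 (class 0): distance = 12
Point 38 (class 1): distance = 16
Point 44 (class 1): distance = 22
K=5 nearest neighbors: classes = [1, 0, 0, 1, 1]
Votes for class 1: 3 / 5
Majority vote => class 1

1


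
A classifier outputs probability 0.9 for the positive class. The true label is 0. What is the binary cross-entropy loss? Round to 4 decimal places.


For y=0: Loss = -log(1-p)
= -log(1 - 0.9)
= -log(0.1)
= -(-2.3026)
= 2.3026

2.3026


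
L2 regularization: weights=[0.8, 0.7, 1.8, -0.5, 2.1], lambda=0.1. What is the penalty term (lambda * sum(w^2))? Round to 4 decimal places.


Squaring each weight:
0.8^2 = 0.64
0.7^2 = 0.49
1.8^2 = 3.24
(-0.5)^2 = 0.25
2.1^2 = 4.41
Sum of squares = 9.03
Penalty = 0.1 * 9.03 = 0.9030

0.9030


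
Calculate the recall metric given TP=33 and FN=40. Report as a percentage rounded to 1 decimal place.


Recall = TP / (TP + FN) * 100
= 33 / (33 + 40)
= 33 / 73
= 0.4521
= 45.2%

45.2


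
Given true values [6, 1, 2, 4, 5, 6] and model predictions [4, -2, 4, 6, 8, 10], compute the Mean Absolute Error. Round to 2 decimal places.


Absolute errors: [2, 3, 2, 2, 3, 4]
Sum of absolute errors = 16
MAE = 16 / 6 = 2.67

2.67


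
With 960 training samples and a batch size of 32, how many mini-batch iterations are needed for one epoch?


Iterations per epoch = dataset_size / batch_size
= 960 / 32
= 30

30


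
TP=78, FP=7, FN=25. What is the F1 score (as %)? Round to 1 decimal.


Precision = TP / (TP + FP) = 78 / 85 = 0.9176
Recall = TP / (TP + FN) = 78 / 103 = 0.7573
F1 = 2 * P * R / (P + R)
= 2 * 0.9176 * 0.7573 / (0.9176 + 0.7573)
= 1.3898 / 1.6749
= 0.8298
As percentage: 83.0%

83.0


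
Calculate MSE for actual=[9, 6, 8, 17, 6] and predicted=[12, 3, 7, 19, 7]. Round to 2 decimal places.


Differences: [-3, 3, 1, -2, -1]
Squared errors: [9, 9, 1, 4, 1]
Sum of squared errors = 24
MSE = 24 / 5 = 4.80

4.80


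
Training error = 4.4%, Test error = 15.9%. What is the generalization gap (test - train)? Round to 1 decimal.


Generalization gap = test_error - train_error
= 15.9 - 4.4
= 11.5%
A large gap suggests overfitting.

11.5


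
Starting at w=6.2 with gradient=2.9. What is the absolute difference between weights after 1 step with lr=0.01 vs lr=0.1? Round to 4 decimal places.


With lr=0.01: w_new = 6.2 - 0.01 * 2.9 = 6.171
With lr=0.1: w_new = 6.2 - 0.1 * 2.9 = 5.91
Absolute difference = |6.171 - 5.91|
= 0.2610

0.2610


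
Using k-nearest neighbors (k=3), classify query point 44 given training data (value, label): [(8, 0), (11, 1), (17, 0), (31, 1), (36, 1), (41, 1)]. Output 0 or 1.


Distances from query 44:
Point 41 (class 1): distance = 3
Point 36 (class 1): distance = 8
Point 31 (class 1): distance = 13
K=3 nearest neighbors: classes = [1, 1, 1]
Votes for class 1: 3 / 3
Majority vote => class 1

1


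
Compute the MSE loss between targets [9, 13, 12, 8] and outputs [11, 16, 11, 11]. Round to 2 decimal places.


Differences: [-2, -3, 1, -3]
Squared errors: [4, 9, 1, 9]
Sum of squared errors = 23
MSE = 23 / 4 = 5.75

5.75


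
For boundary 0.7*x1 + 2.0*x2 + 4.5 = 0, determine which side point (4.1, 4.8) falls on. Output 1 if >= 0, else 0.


Compute 0.7 * 4.1 + 2.0 * 4.8 + 4.5
= 2.87 + 9.6 + 4.5
= 16.97
Since 16.97 >= 0, the point is on the positive side.

1


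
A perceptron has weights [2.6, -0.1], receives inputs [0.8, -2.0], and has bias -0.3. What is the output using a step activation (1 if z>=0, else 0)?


z = w . x + b
= 2.6*0.8 + -0.1*-2.0 + -0.3
= 2.08 + 0.2 + -0.3
= 2.28 + -0.3
= 1.98
Since z = 1.98 >= 0, output = 1

1


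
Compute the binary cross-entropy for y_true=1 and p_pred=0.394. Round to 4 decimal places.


For y=1: Loss = -log(p)
= -log(0.394)
= -(-0.9314)
= 0.9314

0.9314


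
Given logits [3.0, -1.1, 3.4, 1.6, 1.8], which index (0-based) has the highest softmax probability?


Softmax is a monotonic transformation, so it preserves the argmax.
We need to find the index of the maximum logit.
Index 0: 3.0
Index 1: -1.1
Index 2: 3.4
Index 3: 1.6
Index 4: 1.8
Maximum logit = 3.4 at index 2

2


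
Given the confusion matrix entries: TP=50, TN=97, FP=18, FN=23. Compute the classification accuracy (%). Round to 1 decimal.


Accuracy = (TP + TN) / (TP + TN + FP + FN) * 100
= (50 + 97) / (50 + 97 + 18 + 23)
= 147 / 188
= 0.7819
= 78.2%

78.2


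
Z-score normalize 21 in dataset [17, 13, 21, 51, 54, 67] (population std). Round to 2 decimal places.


Mean = (17 + 13 + 21 + 51 + 54 + 67) / 6 = 37.1667
Variance = sum((x_i - mean)^2) / n = 436.1389
Std = sqrt(436.1389) = 20.8839
Z = (x - mean) / std
= (21 - 37.1667) / 20.8839
= -16.1667 / 20.8839
= -0.77

-0.77


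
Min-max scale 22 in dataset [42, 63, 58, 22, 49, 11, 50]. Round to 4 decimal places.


Min = 11, Max = 63
Range = 63 - 11 = 52
Scaled = (x - min) / (max - min)
= (22 - 11) / 52
= 11 / 52
= 0.2115

0.2115


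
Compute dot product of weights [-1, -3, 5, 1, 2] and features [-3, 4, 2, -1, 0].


Element-wise products:
-1 * -3 = 3
-3 * 4 = -12
5 * 2 = 10
1 * -1 = -1
2 * 0 = 0
Sum = 3 + -12 + 10 + -1 + 0
= 0

0


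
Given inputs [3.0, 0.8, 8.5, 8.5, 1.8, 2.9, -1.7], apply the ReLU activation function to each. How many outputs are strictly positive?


ReLU(x) = max(0, x) for each element:
ReLU(3.0) = 3.0
ReLU(0.8) = 0.8
ReLU(8.5) = 8.5
ReLU(8.5) = 8.5
ReLU(1.8) = 1.8
ReLU(2.9) = 2.9
ReLU(-1.7) = 0
Active neurons (>0): 6

6


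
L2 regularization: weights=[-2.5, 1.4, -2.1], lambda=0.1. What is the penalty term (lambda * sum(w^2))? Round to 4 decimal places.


Squaring each weight:
(-2.5)^2 = 6.25
1.4^2 = 1.96
(-2.1)^2 = 4.41
Sum of squares = 12.62
Penalty = 0.1 * 12.62 = 1.2620

1.2620


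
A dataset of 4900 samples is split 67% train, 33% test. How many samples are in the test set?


Train samples = 4900 * 67% = 3283
Test samples = 4900 - 3283
= 1617

1617


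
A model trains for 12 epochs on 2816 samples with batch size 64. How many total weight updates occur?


Iterations per epoch = 2816 / 64 = 44
Total updates = iterations_per_epoch * epochs
= 44 * 12
= 528

528


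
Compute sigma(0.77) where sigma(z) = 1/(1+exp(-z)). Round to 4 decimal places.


sigmoid(z) = 1 / (1 + exp(-z))
exp(-(0.77)) = exp(-0.77) = 0.463
1 + 0.463 = 1.463
1 / 1.463 = 0.6835

0.6835


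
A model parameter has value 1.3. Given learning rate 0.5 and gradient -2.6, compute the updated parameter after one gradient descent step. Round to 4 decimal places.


w_new = w_old - lr * gradient
= 1.3 - 0.5 * -2.6
= 1.3 - (-1.3)
= 2.6000

2.6000


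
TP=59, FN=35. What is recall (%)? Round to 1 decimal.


Recall = TP / (TP + FN) * 100
= 59 / (59 + 35)
= 59 / 94
= 0.6277
= 62.8%

62.8


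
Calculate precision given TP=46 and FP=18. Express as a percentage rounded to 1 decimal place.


Precision = TP / (TP + FP) * 100
= 46 / (46 + 18)
= 46 / 64
= 0.7188
= 71.9%

71.9


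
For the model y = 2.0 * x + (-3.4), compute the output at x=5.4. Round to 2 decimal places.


y = 2.0 * 5.4 + (-3.4)
= 10.8 + (-3.4)
= 7.40

7.40


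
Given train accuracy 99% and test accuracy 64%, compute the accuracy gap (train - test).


Gap = train_accuracy - test_accuracy
= 99 - 64
= 35%
This large gap strongly indicates overfitting.

35


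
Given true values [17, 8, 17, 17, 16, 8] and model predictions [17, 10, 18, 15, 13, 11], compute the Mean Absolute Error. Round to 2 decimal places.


Absolute errors: [0, 2, 1, 2, 3, 3]
Sum of absolute errors = 11
MAE = 11 / 6 = 1.83

1.83


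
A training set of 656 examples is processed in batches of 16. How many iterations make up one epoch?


Iterations per epoch = dataset_size / batch_size
= 656 / 16
= 41

41


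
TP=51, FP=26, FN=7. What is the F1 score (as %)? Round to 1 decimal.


Precision = TP / (TP + FP) = 51 / 77 = 0.6623
Recall = TP / (TP + FN) = 51 / 58 = 0.8793
F1 = 2 * P * R / (P + R)
= 2 * 0.6623 * 0.8793 / (0.6623 + 0.8793)
= 1.1648 / 1.5416
= 0.7556
As percentage: 75.6%

75.6


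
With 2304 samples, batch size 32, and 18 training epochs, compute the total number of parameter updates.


Iterations per epoch = 2304 / 32 = 72
Total updates = iterations_per_epoch * epochs
= 72 * 18
= 1296

1296


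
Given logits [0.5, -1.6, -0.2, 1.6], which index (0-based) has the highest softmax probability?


Softmax is a monotonic transformation, so it preserves the argmax.
We need to find the index of the maximum logit.
Index 0: 0.5
Index 1: -1.6
Index 2: -0.2
Index 3: 1.6
Maximum logit = 1.6 at index 3

3


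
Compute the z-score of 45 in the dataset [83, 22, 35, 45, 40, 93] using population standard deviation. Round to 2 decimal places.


Mean = (83 + 22 + 35 + 45 + 40 + 93) / 6 = 53.0
Variance = sum((x_i - mean)^2) / n = 669.6667
Std = sqrt(669.6667) = 25.8779
Z = (x - mean) / std
= (45 - 53.0) / 25.8779
= -8.0 / 25.8779
= -0.31

-0.31


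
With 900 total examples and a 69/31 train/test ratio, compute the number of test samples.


Train samples = 900 * 69% = 621
Test samples = 900 - 621
= 279

279


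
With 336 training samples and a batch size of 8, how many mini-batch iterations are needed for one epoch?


Iterations per epoch = dataset_size / batch_size
= 336 / 8
= 42

42


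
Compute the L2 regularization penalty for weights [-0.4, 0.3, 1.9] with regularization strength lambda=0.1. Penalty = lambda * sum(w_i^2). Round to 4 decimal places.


Squaring each weight:
(-0.4)^2 = 0.16
0.3^2 = 0.09
1.9^2 = 3.61
Sum of squares = 3.86
Penalty = 0.1 * 3.86 = 0.3860

0.3860


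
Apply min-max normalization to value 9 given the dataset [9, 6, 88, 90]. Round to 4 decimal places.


Min = 6, Max = 90
Range = 90 - 6 = 84
Scaled = (x - min) / (max - min)
= (9 - 6) / 84
= 3 / 84
= 0.0357

0.0357


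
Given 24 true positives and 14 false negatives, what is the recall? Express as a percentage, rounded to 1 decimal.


Recall = TP / (TP + FN) * 100
= 24 / (24 + 14)
= 24 / 38
= 0.6316
= 63.2%

63.2


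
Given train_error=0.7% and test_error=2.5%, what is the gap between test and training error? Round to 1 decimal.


Generalization gap = test_error - train_error
= 2.5 - 0.7
= 1.8%
A small gap suggests good generalization.

1.8


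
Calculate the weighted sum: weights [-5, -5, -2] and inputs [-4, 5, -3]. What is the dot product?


Element-wise products:
-5 * -4 = 20
-5 * 5 = -25
-2 * -3 = 6
Sum = 20 + -25 + 6
= 1

1


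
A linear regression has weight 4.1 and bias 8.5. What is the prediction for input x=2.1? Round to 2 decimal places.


y = 4.1 * 2.1 + (8.5)
= 8.61 + (8.5)
= 17.11

17.11


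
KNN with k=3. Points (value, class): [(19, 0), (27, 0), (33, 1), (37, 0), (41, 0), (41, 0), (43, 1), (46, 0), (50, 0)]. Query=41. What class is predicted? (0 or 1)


Distances from query 41:
Point 41 (class 0): distance = 0
Point 41 (class 0): distance = 0
Point 43 (class 1): distance = 2
K=3 nearest neighbors: classes = [0, 0, 1]
Votes for class 1: 1 / 3
Majority vote => class 0

0


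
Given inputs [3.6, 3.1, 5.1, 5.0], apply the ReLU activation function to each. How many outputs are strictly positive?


ReLU(x) = max(0, x) for each element:
ReLU(3.6) = 3.6
ReLU(3.1) = 3.1
ReLU(5.1) = 5.1
ReLU(5.0) = 5.0
Active neurons (>0): 4

4


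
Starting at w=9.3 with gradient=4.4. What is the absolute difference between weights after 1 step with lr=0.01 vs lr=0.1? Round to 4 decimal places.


With lr=0.01: w_new = 9.3 - 0.01 * 4.4 = 9.256
With lr=0.1: w_new = 9.3 - 0.1 * 4.4 = 8.86
Absolute difference = |9.256 - 8.86|
= 0.3960

0.3960


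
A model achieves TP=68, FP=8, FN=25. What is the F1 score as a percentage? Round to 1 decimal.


Precision = TP / (TP + FP) = 68 / 76 = 0.8947
Recall = TP / (TP + FN) = 68 / 93 = 0.7312
F1 = 2 * P * R / (P + R)
= 2 * 0.8947 * 0.7312 / (0.8947 + 0.7312)
= 1.3084 / 1.6259
= 0.8047
As percentage: 80.5%

80.5


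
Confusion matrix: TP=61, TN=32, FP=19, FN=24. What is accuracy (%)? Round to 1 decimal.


Accuracy = (TP + TN) / (TP + TN + FP + FN) * 100
= (61 + 32) / (61 + 32 + 19 + 24)
= 93 / 136
= 0.6838
= 68.4%

68.4


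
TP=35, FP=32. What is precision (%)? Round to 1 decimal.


Precision = TP / (TP + FP) * 100
= 35 / (35 + 32)
= 35 / 67
= 0.5224
= 52.2%

52.2


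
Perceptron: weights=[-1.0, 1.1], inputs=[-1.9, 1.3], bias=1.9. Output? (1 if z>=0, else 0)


z = w . x + b
= -1.0*-1.9 + 1.1*1.3 + 1.9
= 1.9 + 1.43 + 1.9
= 3.33 + 1.9
= 5.23
Since z = 5.23 >= 0, output = 1

1


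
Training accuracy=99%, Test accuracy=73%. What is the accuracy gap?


Gap = train_accuracy - test_accuracy
= 99 - 73
= 26%
This large gap strongly indicates overfitting.

26


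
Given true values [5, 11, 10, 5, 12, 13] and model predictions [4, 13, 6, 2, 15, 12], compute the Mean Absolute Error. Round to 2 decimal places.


Absolute errors: [1, 2, 4, 3, 3, 1]
Sum of absolute errors = 14
MAE = 14 / 6 = 2.33

2.33


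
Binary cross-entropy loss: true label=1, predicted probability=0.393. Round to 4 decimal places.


For y=1: Loss = -log(p)
= -log(0.393)
= -(-0.9339)
= 0.9339

0.9339


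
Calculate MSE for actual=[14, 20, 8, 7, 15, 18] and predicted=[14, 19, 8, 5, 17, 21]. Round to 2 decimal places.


Differences: [0, 1, 0, 2, -2, -3]
Squared errors: [0, 1, 0, 4, 4, 9]
Sum of squared errors = 18
MSE = 18 / 6 = 3.00

3.00


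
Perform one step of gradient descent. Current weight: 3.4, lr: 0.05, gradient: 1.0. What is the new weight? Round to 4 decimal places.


w_new = w_old - lr * gradient
= 3.4 - 0.05 * 1.0
= 3.4 - (0.05)
= 3.3500

3.3500


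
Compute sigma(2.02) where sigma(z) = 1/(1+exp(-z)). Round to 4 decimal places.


sigmoid(z) = 1 / (1 + exp(-z))
exp(-(2.02)) = exp(-2.02) = 0.1327
1 + 0.1327 = 1.1327
1 / 1.1327 = 0.8829

0.8829


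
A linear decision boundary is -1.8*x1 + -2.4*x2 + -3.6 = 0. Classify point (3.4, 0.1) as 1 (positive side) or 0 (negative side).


Compute -1.8 * 3.4 + -2.4 * 0.1 + -3.6
= -6.12 + -0.24 + -3.6
= -9.96
Since -9.96 < 0, the point is on the negative side.

0


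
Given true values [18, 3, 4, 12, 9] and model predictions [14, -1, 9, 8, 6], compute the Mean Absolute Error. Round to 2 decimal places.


Absolute errors: [4, 4, 5, 4, 3]
Sum of absolute errors = 20
MAE = 20 / 5 = 4.00

4.00


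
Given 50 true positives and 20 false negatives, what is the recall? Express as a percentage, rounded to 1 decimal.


Recall = TP / (TP + FN) * 100
= 50 / (50 + 20)
= 50 / 70
= 0.7143
= 71.4%

71.4


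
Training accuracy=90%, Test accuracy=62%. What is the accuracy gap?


Gap = train_accuracy - test_accuracy
= 90 - 62
= 28%
This large gap strongly indicates overfitting.

28


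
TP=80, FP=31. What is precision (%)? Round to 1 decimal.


Precision = TP / (TP + FP) * 100
= 80 / (80 + 31)
= 80 / 111
= 0.7207
= 72.1%

72.1


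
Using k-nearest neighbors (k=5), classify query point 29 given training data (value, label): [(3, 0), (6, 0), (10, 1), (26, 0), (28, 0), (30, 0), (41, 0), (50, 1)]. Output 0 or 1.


Distances from query 29:
Point 28 (class 0): distance = 1
Point 30 (class 0): distance = 1
Point 26 (class 0): distance = 3
Point 41 (class 0): distance = 12
Point 10 (class 1): distance = 19
K=5 nearest neighbors: classes = [0, 0, 0, 0, 1]
Votes for class 1: 1 / 5
Majority vote => class 0

0


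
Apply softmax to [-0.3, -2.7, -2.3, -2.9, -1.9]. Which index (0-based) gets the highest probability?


Softmax is a monotonic transformation, so it preserves the argmax.
We need to find the index of the maximum logit.
Index 0: -0.3
Index 1: -2.7
Index 2: -2.3
Index 3: -2.9
Index 4: -1.9
Maximum logit = -0.3 at index 0

0


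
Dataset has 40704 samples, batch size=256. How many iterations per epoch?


Iterations per epoch = dataset_size / batch_size
= 40704 / 256
= 159

159


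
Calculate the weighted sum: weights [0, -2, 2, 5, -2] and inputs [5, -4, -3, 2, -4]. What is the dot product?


Element-wise products:
0 * 5 = 0
-2 * -4 = 8
2 * -3 = -6
5 * 2 = 10
-2 * -4 = 8
Sum = 0 + 8 + -6 + 10 + 8
= 20

20


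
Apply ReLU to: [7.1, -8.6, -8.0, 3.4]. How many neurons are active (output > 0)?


ReLU(x) = max(0, x) for each element:
ReLU(7.1) = 7.1
ReLU(-8.6) = 0
ReLU(-8.0) = 0
ReLU(3.4) = 3.4
Active neurons (>0): 2

2


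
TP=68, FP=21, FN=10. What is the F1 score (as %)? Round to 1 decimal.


Precision = TP / (TP + FP) = 68 / 89 = 0.764
Recall = TP / (TP + FN) = 68 / 78 = 0.8718
F1 = 2 * P * R / (P + R)
= 2 * 0.764 * 0.8718 / (0.764 + 0.8718)
= 1.3322 / 1.6358
= 0.8144
As percentage: 81.4%

81.4


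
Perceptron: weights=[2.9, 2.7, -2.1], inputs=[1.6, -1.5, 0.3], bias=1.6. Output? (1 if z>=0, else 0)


z = w . x + b
= 2.9*1.6 + 2.7*-1.5 + -2.1*0.3 + 1.6
= 4.64 + -4.05 + -0.63 + 1.6
= -0.04 + 1.6
= 1.56
Since z = 1.56 >= 0, output = 1

1


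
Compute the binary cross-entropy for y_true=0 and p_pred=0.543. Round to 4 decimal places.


For y=0: Loss = -log(1-p)
= -log(1 - 0.543)
= -log(0.457)
= -(-0.7831)
= 0.7831

0.7831


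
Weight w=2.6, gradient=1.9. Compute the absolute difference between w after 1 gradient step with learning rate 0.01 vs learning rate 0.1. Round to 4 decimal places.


With lr=0.01: w_new = 2.6 - 0.01 * 1.9 = 2.581
With lr=0.1: w_new = 2.6 - 0.1 * 1.9 = 2.41
Absolute difference = |2.581 - 2.41|
= 0.1710

0.1710


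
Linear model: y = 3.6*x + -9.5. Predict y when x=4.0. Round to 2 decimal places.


y = 3.6 * 4.0 + (-9.5)
= 14.4 + (-9.5)
= 4.90

4.90


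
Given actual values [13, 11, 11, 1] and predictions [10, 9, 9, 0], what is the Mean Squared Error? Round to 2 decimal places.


Differences: [3, 2, 2, 1]
Squared errors: [9, 4, 4, 1]
Sum of squared errors = 18
MSE = 18 / 4 = 4.50

4.50


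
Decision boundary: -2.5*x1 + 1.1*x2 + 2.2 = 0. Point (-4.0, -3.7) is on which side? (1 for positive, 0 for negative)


Compute -2.5 * -4.0 + 1.1 * -3.7 + 2.2
= 10.0 + -4.07 + 2.2
= 8.13
Since 8.13 >= 0, the point is on the positive side.

1


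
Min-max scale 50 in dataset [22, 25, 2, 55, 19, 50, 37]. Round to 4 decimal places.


Min = 2, Max = 55
Range = 55 - 2 = 53
Scaled = (x - min) / (max - min)
= (50 - 2) / 53
= 48 / 53
= 0.9057

0.9057


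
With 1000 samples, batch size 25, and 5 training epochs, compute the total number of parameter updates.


Iterations per epoch = 1000 / 25 = 40
Total updates = iterations_per_epoch * epochs
= 40 * 5
= 200

200


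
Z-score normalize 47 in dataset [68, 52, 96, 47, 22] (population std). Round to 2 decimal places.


Mean = (68 + 52 + 96 + 47 + 22) / 5 = 57.0
Variance = sum((x_i - mean)^2) / n = 598.4
Std = sqrt(598.4) = 24.4622
Z = (x - mean) / std
= (47 - 57.0) / 24.4622
= -10.0 / 24.4622
= -0.41

-0.41


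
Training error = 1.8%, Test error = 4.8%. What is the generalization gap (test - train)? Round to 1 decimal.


Generalization gap = test_error - train_error
= 4.8 - 1.8
= 3.0%
A moderate gap.

3.0


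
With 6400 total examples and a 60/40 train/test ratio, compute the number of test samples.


Train samples = 6400 * 60% = 3840
Test samples = 6400 - 3840
= 2560

2560


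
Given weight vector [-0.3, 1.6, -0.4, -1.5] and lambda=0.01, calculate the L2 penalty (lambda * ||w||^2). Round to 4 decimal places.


Squaring each weight:
(-0.3)^2 = 0.09
1.6^2 = 2.56
(-0.4)^2 = 0.16
(-1.5)^2 = 2.25
Sum of squares = 5.06
Penalty = 0.01 * 5.06 = 0.0506

0.0506


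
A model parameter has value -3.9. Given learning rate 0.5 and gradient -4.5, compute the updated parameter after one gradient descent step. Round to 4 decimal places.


w_new = w_old - lr * gradient
= -3.9 - 0.5 * -4.5
= -3.9 - (-2.25)
= -1.6500

-1.6500


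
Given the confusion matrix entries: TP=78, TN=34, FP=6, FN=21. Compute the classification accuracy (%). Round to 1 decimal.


Accuracy = (TP + TN) / (TP + TN + FP + FN) * 100
= (78 + 34) / (78 + 34 + 6 + 21)
= 112 / 139
= 0.8058
= 80.6%

80.6


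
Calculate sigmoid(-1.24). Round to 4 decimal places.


sigmoid(z) = 1 / (1 + exp(-z))
exp(-(-1.24)) = exp(1.24) = 3.4556
1 + 3.4556 = 4.4556
1 / 4.4556 = 0.2244

0.2244


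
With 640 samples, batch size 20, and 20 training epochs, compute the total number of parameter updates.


Iterations per epoch = 640 / 20 = 32
Total updates = iterations_per_epoch * epochs
= 32 * 20
= 640

640


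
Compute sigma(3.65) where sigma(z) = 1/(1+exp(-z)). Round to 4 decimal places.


sigmoid(z) = 1 / (1 + exp(-z))
exp(-(3.65)) = exp(-3.65) = 0.026
1 + 0.026 = 1.026
1 / 1.026 = 0.9747

0.9747


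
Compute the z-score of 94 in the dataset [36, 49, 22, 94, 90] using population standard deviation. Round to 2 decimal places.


Mean = (36 + 49 + 22 + 94 + 90) / 5 = 58.2
Variance = sum((x_i - mean)^2) / n = 836.16
Std = sqrt(836.16) = 28.9164
Z = (x - mean) / std
= (94 - 58.2) / 28.9164
= 35.8 / 28.9164
= 1.24

1.24


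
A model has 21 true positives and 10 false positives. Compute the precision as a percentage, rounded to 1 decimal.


Precision = TP / (TP + FP) * 100
= 21 / (21 + 10)
= 21 / 31
= 0.6774
= 67.7%

67.7


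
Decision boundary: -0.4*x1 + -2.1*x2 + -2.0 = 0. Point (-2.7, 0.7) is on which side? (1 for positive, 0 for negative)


Compute -0.4 * -2.7 + -2.1 * 0.7 + -2.0
= 1.08 + -1.47 + -2.0
= -2.39
Since -2.39 < 0, the point is on the negative side.

0


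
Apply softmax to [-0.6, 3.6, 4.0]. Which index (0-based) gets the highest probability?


Softmax is a monotonic transformation, so it preserves the argmax.
We need to find the index of the maximum logit.
Index 0: -0.6
Index 1: 3.6
Index 2: 4.0
Maximum logit = 4.0 at index 2

2


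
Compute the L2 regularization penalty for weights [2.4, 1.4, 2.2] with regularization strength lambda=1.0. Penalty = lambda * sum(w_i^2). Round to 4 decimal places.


Squaring each weight:
2.4^2 = 5.76
1.4^2 = 1.96
2.2^2 = 4.84
Sum of squares = 12.56
Penalty = 1.0 * 12.56 = 12.5600

12.5600


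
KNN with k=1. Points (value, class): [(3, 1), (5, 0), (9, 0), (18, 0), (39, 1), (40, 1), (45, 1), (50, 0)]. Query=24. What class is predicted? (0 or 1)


Distances from query 24:
Point 18 (class 0): distance = 6
K=1 nearest neighbors: classes = [0]
Votes for class 1: 0 / 1
Majority vote => class 0

0


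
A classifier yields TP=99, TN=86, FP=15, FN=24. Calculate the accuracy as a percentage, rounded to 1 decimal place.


Accuracy = (TP + TN) / (TP + TN + FP + FN) * 100
= (99 + 86) / (99 + 86 + 15 + 24)
= 185 / 224
= 0.8259
= 82.6%

82.6


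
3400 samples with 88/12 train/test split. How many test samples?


Train samples = 3400 * 88% = 2992
Test samples = 3400 - 2992
= 408

408


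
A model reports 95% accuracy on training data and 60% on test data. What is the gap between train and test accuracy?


Gap = train_accuracy - test_accuracy
= 95 - 60
= 35%
This large gap strongly indicates overfitting.

35


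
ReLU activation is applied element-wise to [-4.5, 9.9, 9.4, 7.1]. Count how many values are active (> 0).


ReLU(x) = max(0, x) for each element:
ReLU(-4.5) = 0
ReLU(9.9) = 9.9
ReLU(9.4) = 9.4
ReLU(7.1) = 7.1
Active neurons (>0): 3

3


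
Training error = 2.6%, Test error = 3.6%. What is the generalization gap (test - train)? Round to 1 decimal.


Generalization gap = test_error - train_error
= 3.6 - 2.6
= 1.0%
A small gap suggests good generalization.

1.0


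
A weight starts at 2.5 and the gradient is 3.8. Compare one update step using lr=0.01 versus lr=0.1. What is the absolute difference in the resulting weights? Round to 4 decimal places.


With lr=0.01: w_new = 2.5 - 0.01 * 3.8 = 2.462
With lr=0.1: w_new = 2.5 - 0.1 * 3.8 = 2.12
Absolute difference = |2.462 - 2.12|
= 0.3420

0.3420
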